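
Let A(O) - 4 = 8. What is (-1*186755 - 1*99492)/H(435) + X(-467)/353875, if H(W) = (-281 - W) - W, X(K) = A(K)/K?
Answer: 47305071863563/190213828375 ≈ 248.69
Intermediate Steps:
A(O) = 12 (A(O) = 4 + 8 = 12)
X(K) = 12/K
H(W) = -281 - 2*W
(-1*186755 - 1*99492)/H(435) + X(-467)/353875 = (-1*186755 - 1*99492)/(-281 - 2*435) + (12/(-467))/353875 = (-186755 - 99492)/(-281 - 870) + (12*(-1/467))*(1/353875) = -286247/(-1151) - 12/467*1/353875 = -286247*(-1/1151) - 12/165259625 = 286247/1151 - 12/165259625 = 47305071863563/190213828375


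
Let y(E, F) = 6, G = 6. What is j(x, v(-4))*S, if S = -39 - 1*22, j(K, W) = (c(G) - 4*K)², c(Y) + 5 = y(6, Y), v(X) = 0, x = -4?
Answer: -17629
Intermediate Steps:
c(Y) = 1 (c(Y) = -5 + 6 = 1)
j(K, W) = (1 - 4*K)²
S = -61 (S = -39 - 22 = -61)
j(x, v(-4))*S = (-1 + 4*(-4))²*(-61) = (-1 - 16)²*(-61) = (-17)²*(-61) = 289*(-61) = -17629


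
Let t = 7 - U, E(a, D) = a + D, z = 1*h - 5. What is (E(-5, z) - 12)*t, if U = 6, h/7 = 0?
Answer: -22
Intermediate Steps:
h = 0 (h = 7*0 = 0)
z = -5 (z = 1*0 - 5 = 0 - 5 = -5)
E(a, D) = D + a
t = 1 (t = 7 - 1*6 = 7 - 6 = 1)
(E(-5, z) - 12)*t = ((-5 - 5) - 12)*1 = (-10 - 12)*1 = -22*1 = -22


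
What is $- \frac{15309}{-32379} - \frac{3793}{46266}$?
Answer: $\frac{195157549}{499348938} \approx 0.39082$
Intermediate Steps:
$- \frac{15309}{-32379} - \frac{3793}{46266} = \left(-15309\right) \left(- \frac{1}{32379}\right) - \frac{3793}{46266} = \frac{5103}{10793} - \frac{3793}{46266} = \frac{195157549}{499348938}$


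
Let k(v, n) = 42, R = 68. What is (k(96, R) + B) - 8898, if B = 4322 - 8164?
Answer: -12698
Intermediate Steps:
B = -3842
(k(96, R) + B) - 8898 = (42 - 3842) - 8898 = -3800 - 8898 = -12698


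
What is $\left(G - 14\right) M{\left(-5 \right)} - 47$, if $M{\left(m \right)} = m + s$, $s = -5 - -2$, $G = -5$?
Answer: $105$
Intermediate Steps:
$s = -3$ ($s = -5 + 2 = -3$)
$M{\left(m \right)} = -3 + m$ ($M{\left(m \right)} = m - 3 = -3 + m$)
$\left(G - 14\right) M{\left(-5 \right)} - 47 = \left(-5 - 14\right) \left(-3 - 5\right) - 47 = \left(-19\right) \left(-8\right) - 47 = 152 - 47 = 105$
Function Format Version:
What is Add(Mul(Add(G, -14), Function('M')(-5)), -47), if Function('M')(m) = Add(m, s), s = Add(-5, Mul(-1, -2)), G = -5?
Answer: 105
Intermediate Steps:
s = -3 (s = Add(-5, 2) = -3)
Function('M')(m) = Add(-3, m) (Function('M')(m) = Add(m, -3) = Add(-3, m))
Add(Mul(Add(G, -14), Function('M')(-5)), -47) = Add(Mul(Add(-5, -14), Add(-3, -5)), -47) = Add(Mul(-19, -8), -47) = Add(152, -47) = 105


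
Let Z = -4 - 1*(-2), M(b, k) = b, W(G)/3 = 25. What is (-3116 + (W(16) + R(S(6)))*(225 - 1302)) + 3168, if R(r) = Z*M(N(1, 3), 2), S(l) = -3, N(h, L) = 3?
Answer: -74261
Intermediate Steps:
W(G) = 75 (W(G) = 3*25 = 75)
Z = -2 (Z = -4 + 2 = -2)
R(r) = -6 (R(r) = -2*3 = -6)
(-3116 + (W(16) + R(S(6)))*(225 - 1302)) + 3168 = (-3116 + (75 - 6)*(225 - 1302)) + 3168 = (-3116 + 69*(-1077)) + 3168 = (-3116 - 74313) + 3168 = -77429 + 3168 = -74261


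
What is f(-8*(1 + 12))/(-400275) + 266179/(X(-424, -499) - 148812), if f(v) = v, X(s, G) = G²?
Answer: 106555218881/40103151975 ≈ 2.6570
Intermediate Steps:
f(-8*(1 + 12))/(-400275) + 266179/(X(-424, -499) - 148812) = -8*(1 + 12)/(-400275) + 266179/((-499)² - 148812) = -8*13*(-1/400275) + 266179/(249001 - 148812) = -104*(-1/400275) + 266179/100189 = 104/400275 + 266179*(1/100189) = 104/400275 + 266179/100189 = 106555218881/40103151975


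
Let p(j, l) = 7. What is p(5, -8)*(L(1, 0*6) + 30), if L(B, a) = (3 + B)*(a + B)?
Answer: 238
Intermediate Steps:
L(B, a) = (3 + B)*(B + a)
p(5, -8)*(L(1, 0*6) + 30) = 7*((1**2 + 3*1 + 3*(0*6) + 1*(0*6)) + 30) = 7*((1 + 3 + 3*0 + 1*0) + 30) = 7*((1 + 3 + 0 + 0) + 30) = 7*(4 + 30) = 7*34 = 238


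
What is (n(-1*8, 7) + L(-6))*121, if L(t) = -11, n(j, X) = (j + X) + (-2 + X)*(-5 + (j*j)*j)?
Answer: -314237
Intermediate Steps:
n(j, X) = X + j + (-5 + j³)*(-2 + X) (n(j, X) = (X + j) + (-2 + X)*(-5 + j²*j) = (X + j) + (-2 + X)*(-5 + j³) = (X + j) + (-5 + j³)*(-2 + X) = X + j + (-5 + j³)*(-2 + X))
(n(-1*8, 7) + L(-6))*121 = ((10 - 1*8 - 4*7 - 2*(-1*8)³ + 7*(-1*8)³) - 11)*121 = ((10 - 8 - 28 - 2*(-8)³ + 7*(-8)³) - 11)*121 = ((10 - 8 - 28 - 2*(-512) + 7*(-512)) - 11)*121 = ((10 - 8 - 28 + 1024 - 3584) - 11)*121 = (-2586 - 11)*121 = -2597*121 = -314237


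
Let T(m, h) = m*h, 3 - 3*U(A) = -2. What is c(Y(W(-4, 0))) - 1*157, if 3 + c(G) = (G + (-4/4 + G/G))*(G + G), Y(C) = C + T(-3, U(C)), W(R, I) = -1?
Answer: -88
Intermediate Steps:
U(A) = 5/3 (U(A) = 1 - ⅓*(-2) = 1 + ⅔ = 5/3)
T(m, h) = h*m
Y(C) = -5 + C (Y(C) = C + (5/3)*(-3) = C - 5 = -5 + C)
c(G) = -3 + 2*G² (c(G) = -3 + (G + (-4/4 + G/G))*(G + G) = -3 + (G + (-4*¼ + 1))*(2*G) = -3 + (G + (-1 + 1))*(2*G) = -3 + (G + 0)*(2*G) = -3 + G*(2*G) = -3 + 2*G²)
c(Y(W(-4, 0))) - 1*157 = (-3 + 2*(-5 - 1)²) - 1*157 = (-3 + 2*(-6)²) - 157 = (-3 + 2*36) - 157 = (-3 + 72) - 157 = 69 - 157 = -88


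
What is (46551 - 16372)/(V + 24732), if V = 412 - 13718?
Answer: 30179/11426 ≈ 2.6413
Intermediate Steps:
V = -13306
(46551 - 16372)/(V + 24732) = (46551 - 16372)/(-13306 + 24732) = 30179/11426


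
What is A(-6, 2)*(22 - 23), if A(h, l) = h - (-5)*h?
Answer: 36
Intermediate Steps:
A(h, l) = 6*h (A(h, l) = h + 5*h = 6*h)
A(-6, 2)*(22 - 23) = (6*(-6))*(22 - 23) = -36*(-1) = 36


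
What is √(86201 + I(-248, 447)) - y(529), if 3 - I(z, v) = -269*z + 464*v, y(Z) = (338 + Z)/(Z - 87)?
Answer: -51/26 + 2*I*√46979 ≈ -1.9615 + 433.49*I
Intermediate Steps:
y(Z) = (338 + Z)/(-87 + Z)
I(z, v) = 3 - 464*v + 269*z (I(z, v) = 3 - (-269*z + 464*v) = 3 + (-464*v + 269*z) = 3 - 464*v + 269*z)
√(86201 + I(-248, 447)) - y(529) = √(86201 + (3 - 464*447 + 269*(-248))) - (338 + 529)/(-87 + 529) = √(86201 + (3 - 207408 - 66712)) - 867/442 = √(86201 - 274117) - 867/442 = √(-187916) - 1*51/26 = 2*I*√46979 - 51/26 = -51/26 + 2*I*√46979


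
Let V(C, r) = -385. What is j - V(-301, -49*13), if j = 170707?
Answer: 171092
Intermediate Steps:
j - V(-301, -49*13) = 170707 - 1*(-385) = 170707 + 385 = 171092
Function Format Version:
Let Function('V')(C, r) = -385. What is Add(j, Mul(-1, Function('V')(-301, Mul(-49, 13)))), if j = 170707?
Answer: 171092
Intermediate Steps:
Add(j, Mul(-1, Function('V')(-301, Mul(-49, 13)))) = Add(170707, Mul(-1, -385)) = Add(170707, 385) = 171092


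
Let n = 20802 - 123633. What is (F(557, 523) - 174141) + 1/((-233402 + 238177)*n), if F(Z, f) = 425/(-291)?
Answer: -2764729146788299/15876249475 ≈ -1.7414e+5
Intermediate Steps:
F(Z, f) = -425/291 (F(Z, f) = 425*(-1/291) = -425/291)
n = -102831
(F(557, 523) - 174141) + 1/((-233402 + 238177)*n) = (-425/291 - 174141) + 1/((-233402 + 238177)*(-102831)) = -50675456/291 - 1/102831/4775 = -50675456/291 + (1/4775)*(-1/102831) = -50675456/291 - 1/491018025 = -2764729146788299/15876249475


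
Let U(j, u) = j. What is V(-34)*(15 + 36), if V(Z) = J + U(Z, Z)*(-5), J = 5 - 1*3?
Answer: 8772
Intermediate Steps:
J = 2 (J = 5 - 3 = 2)
V(Z) = 2 - 5*Z (V(Z) = 2 + Z*(-5) = 2 - 5*Z)
V(-34)*(15 + 36) = (2 - 5*(-34))*(15 + 36) = (2 + 170)*51 = 172*51 = 8772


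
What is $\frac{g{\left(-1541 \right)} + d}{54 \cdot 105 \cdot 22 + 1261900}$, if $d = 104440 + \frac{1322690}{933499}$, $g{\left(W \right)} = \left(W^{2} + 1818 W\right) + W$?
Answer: $- \frac{18900821647}{80901690835} \approx -0.23363$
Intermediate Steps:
$g{\left(W \right)} = W^{2} + 1819 W$
$d = \frac{97495958250}{933499}$ ($d = 104440 + 1322690 \cdot \frac{1}{933499} = 104440 + \frac{1322690}{933499} = \frac{97495958250}{933499} \approx 1.0444 \cdot 10^{5}$)
$\frac{g{\left(-1541 \right)} + d}{54 \cdot 105 \cdot 22 + 1261900} = \frac{- 1541 \left(1819 - 1541\right) + \frac{97495958250}{933499}}{54 \cdot 105 \cdot 22 + 1261900} = \frac{\left(-1541\right) 278 + \frac{97495958250}{933499}}{5670 \cdot 22 + 1261900} = \frac{-428398 + \frac{97495958250}{933499}}{124740 + 1261900} = - \frac{302413146352}{933499 \cdot 1386640} = \left(- \frac{302413146352}{933499}\right) \frac{1}{1386640} = - \frac{18900821647}{80901690835}$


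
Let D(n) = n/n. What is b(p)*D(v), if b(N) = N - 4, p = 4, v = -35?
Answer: 0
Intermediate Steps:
D(n) = 1
b(N) = -4 + N
b(p)*D(v) = (-4 + 4)*1 = 0*1 = 0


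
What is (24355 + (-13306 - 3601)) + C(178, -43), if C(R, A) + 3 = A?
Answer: 7402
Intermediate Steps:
C(R, A) = -3 + A
(24355 + (-13306 - 3601)) + C(178, -43) = (24355 + (-13306 - 3601)) + (-3 - 43) = (24355 - 16907) - 46 = 7448 - 46 = 7402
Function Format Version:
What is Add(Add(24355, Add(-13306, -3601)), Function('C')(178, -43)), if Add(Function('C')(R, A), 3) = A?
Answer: 7402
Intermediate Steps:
Function('C')(R, A) = Add(-3, A)
Add(Add(24355, Add(-13306, -3601)), Function('C')(178, -43)) = Add(Add(24355, Add(-13306, -3601)), Add(-3, -43)) = Add(Add(24355, -16907), -46) = Add(7448, -46) = 7402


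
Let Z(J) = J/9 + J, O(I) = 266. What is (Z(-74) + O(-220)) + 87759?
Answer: 791485/9 ≈ 87943.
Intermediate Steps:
Z(J) = 10*J/9 (Z(J) = J*(1/9) + J = J/9 + J = 10*J/9)
(Z(-74) + O(-220)) + 87759 = ((10/9)*(-74) + 266) + 87759 = (-740/9 + 266) + 87759 = 1654/9 + 87759 = 791485/9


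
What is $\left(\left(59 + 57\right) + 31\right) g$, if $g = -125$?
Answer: $-18375$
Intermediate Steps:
$\left(\left(59 + 57\right) + 31\right) g = \left(\left(59 + 57\right) + 31\right) \left(-125\right) = \left(116 + 31\right) \left(-125\right) = 147 \left(-125\right) = -18375$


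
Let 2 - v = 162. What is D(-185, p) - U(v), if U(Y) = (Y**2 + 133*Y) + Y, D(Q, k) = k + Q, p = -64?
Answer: -4409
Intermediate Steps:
v = -160 (v = 2 - 1*162 = 2 - 162 = -160)
D(Q, k) = Q + k
U(Y) = Y**2 + 134*Y
D(-185, p) - U(v) = (-185 - 64) - (-160)*(134 - 160) = -249 - (-160)*(-26) = -249 - 1*4160 = -249 - 4160 = -4409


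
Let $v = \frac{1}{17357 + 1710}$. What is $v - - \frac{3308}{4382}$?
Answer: $\frac{31539009}{41775797} \approx 0.75496$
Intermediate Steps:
$v = \frac{1}{19067} \approx 5.2447 \cdot 10^{-5}$
$v - - \frac{3308}{4382} = \frac{1}{19067} - - \frac{3308}{4382} = \frac{1}{19067} - \left(-3308\right) \frac{1}{4382} = \frac{1}{19067} - - \frac{1654}{2191} = \frac{1}{19067} + \frac{1654}{2191} = \frac{31539009}{41775797}$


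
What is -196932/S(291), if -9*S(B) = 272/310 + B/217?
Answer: 1923040980/2407 ≈ 7.9894e+5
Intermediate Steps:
S(B) = -136/1395 - B/1953 (S(B) = -(272/310 + B/217)/9 = -(272*(1/310) + B*(1/217))/9 = -(136/155 + B/217)/9 = -136/1395 - B/1953)
-196932/S(291) = -196932/(-136/1395 - 1/1953*291) = -196932/(-136/1395 - 97/651) = -196932/(-2407/9765) = -196932*(-9765/2407) = 1923040980/2407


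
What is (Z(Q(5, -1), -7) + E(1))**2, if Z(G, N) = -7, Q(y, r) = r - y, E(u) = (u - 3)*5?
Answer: 289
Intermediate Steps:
E(u) = -15 + 5*u (E(u) = (-3 + u)*5 = -15 + 5*u)
(Z(Q(5, -1), -7) + E(1))**2 = (-7 + (-15 + 5*1))**2 = (-7 + (-15 + 5))**2 = (-7 - 10)**2 = (-17)**2 = 289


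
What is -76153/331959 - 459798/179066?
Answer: -3614576030/1292229789 ≈ -2.7972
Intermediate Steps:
-76153/331959 - 459798/179066 = -76153*1/331959 - 459798*1/179066 = -3311/14433 - 229899/89533 = -3614576030/1292229789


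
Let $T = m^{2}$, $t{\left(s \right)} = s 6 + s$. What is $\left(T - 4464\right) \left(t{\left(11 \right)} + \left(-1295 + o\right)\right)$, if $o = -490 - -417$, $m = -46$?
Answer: $3031268$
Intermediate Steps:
$o = -73$ ($o = -490 + 417 = -73$)
$t{\left(s \right)} = 7 s$ ($t{\left(s \right)} = 6 s + s = 7 s$)
$T = 2116$ ($T = \left(-46\right)^{2} = 2116$)
$\left(T - 4464\right) \left(t{\left(11 \right)} + \left(-1295 + o\right)\right) = \left(2116 - 4464\right) \left(7 \cdot 11 - 1368\right) = - 2348 \left(77 - 1368\right) = \left(-2348\right) \left(-1291\right) = 3031268$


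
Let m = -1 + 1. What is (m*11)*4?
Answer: 0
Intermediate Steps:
m = 0
(m*11)*4 = (0*11)*4 = 0*4 = 0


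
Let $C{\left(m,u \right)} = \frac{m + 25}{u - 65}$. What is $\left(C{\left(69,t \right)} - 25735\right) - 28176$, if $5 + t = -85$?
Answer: $- \frac{8356299}{155} \approx -53912.0$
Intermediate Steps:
$t = -90$ ($t = -5 - 85 = -90$)
$C{\left(m,u \right)} = \frac{25 + m}{-65 + u}$
$\left(C{\left(69,t \right)} - 25735\right) - 28176 = \left(\frac{25 + 69}{-65 - 90} - 25735\right) - 28176 = \left(\frac{1}{-155} \cdot 94 - 25735\right) - 28176 = \left(\left(- \frac{1}{155}\right) 94 - 25735\right) - 28176 = \left(- \frac{94}{155} - 25735\right) - 28176 = - \frac{3989019}{155} - 28176 = - \frac{8356299}{155}$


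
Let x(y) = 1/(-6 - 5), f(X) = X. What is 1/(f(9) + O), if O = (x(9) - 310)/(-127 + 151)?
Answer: -88/345 ≈ -0.25507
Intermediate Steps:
x(y) = -1/11 (x(y) = 1/(-11) = -1/11)
O = -1137/88 (O = (-1/11 - 310)/(-127 + 151) = -3411/11/24 = -3411/11*1/24 = -1137/88 ≈ -12.920)
1/(f(9) + O) = 1/(9 - 1137/88) = 1/(-345/88) = -88/345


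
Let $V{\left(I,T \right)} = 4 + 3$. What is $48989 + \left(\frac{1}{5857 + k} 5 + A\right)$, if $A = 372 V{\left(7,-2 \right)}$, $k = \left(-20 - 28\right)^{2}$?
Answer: $\frac{421050478}{8161} \approx 51593.0$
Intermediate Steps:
$k = 2304$ ($k = \left(-48\right)^{2} = 2304$)
$V{\left(I,T \right)} = 7$
$A = 2604$ ($A = 372 \cdot 7 = 2604$)
$48989 + \left(\frac{1}{5857 + k} 5 + A\right) = 48989 + \left(\frac{1}{5857 + 2304} \cdot 5 + 2604\right) = 48989 + \left(\frac{1}{8161} \cdot 5 + 2604\right) = 48989 + \left(\frac{5}{8161} + 2604\right) = 48989 + \frac{21251249}{8161} = \frac{421050478}{8161}$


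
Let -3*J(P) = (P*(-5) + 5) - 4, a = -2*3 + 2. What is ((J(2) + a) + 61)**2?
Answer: 3600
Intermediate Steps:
a = -4 (a = -6 + 2 = -4)
J(P) = -1/3 + 5*P/3 (J(P) = -((P*(-5) + 5) - 4)/3 = -((-5*P + 5) - 4)/3 = -((5 - 5*P) - 4)/3 = -(1 - 5*P)/3 = -1/3 + 5*P/3)
((J(2) + a) + 61)**2 = (((-1/3 + (5/3)*2) - 4) + 61)**2 = (((-1/3 + 10/3) - 4) + 61)**2 = ((3 - 4) + 61)**2 = (-1 + 61)**2 = 60**2 = 3600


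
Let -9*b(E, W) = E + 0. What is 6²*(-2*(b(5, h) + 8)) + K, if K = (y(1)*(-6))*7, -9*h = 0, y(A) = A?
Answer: -578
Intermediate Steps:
h = 0 (h = -⅑*0 = 0)
b(E, W) = -E/9 (b(E, W) = -(E + 0)/9 = -E/9)
K = -42 (K = (1*(-6))*7 = -6*7 = -42)
6²*(-2*(b(5, h) + 8)) + K = 6²*(-2*(-⅑*5 + 8)) - 42 = 36*(-2*(-5/9 + 8)) - 42 = 36*(-2*67/9) - 42 = 36*(-134/9) - 42 = -536 - 42 = -578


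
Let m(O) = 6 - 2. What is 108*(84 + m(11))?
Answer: 9504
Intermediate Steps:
m(O) = 4
108*(84 + m(11)) = 108*(84 + 4) = 108*88 = 9504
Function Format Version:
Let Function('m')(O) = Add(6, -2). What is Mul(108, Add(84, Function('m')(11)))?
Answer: 9504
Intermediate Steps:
Function('m')(O) = 4
Mul(108, Add(84, Function('m')(11))) = Mul(108, Add(84, 4)) = Mul(108, 88) = 9504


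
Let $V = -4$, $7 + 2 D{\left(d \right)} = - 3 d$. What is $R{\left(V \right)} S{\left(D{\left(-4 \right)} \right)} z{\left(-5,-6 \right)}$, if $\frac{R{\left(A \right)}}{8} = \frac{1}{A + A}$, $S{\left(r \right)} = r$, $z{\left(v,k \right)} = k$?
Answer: $15$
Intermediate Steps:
$D{\left(d \right)} = - \frac{7}{2} - \frac{3 d}{2}$ ($D{\left(d \right)} = - \frac{7}{2} + \frac{\left(-3\right) d}{2} = - \frac{7}{2} - \frac{3 d}{2}$)
$R{\left(A \right)} = \frac{4}{A}$ ($R{\left(A \right)} = \frac{8}{A + A} = \frac{8}{2 A} = 8 \frac{1}{2 A} = \frac{4}{A}$)
$R{\left(V \right)} S{\left(D{\left(-4 \right)} \right)} z{\left(-5,-6 \right)} = \frac{4}{-4} \left(- \frac{7}{2} - -6\right) \left(-6\right) = 4 \left(- \frac{1}{4}\right) \left(- \frac{7}{2} + 6\right) \left(-6\right) = \left(-1\right) \frac{5}{2} \left(-6\right) = \left(- \frac{5}{2}\right) \left(-6\right) = 15$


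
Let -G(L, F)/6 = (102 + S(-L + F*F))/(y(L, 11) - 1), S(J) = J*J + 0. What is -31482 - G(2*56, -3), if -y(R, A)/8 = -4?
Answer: -911676/31 ≈ -29409.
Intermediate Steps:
S(J) = J² (S(J) = J² + 0 = J²)
y(R, A) = 32 (y(R, A) = -8*(-4) = 32)
G(L, F) = -612/31 - 6*(F² - L)²/31 (G(L, F) = -6*(102 + (-L + F*F)²)/(32 - 1) = -6*(102 + (-L + F²)²)/31 = -6*(102 + (F² - L)²)/31 = -6*(102/31 + (F² - L)²/31) = -612/31 - 6*(F² - L)²/31)
-31482 - G(2*56, -3) = -31482 - (-612/31 - 6*((-3)² - 2*56)²/31) = -31482 - (-612/31 - 6*(9 - 1*112)²/31) = -31482 - (-612/31 - 6*(9 - 112)²/31) = -31482 - (-612/31 - 6/31*(-103)²) = -31482 - (-612/31 - 6/31*10609) = -31482 - (-612/31 - 63654/31) = -31482 - 1*(-64266/31) = -31482 + 64266/31 = -911676/31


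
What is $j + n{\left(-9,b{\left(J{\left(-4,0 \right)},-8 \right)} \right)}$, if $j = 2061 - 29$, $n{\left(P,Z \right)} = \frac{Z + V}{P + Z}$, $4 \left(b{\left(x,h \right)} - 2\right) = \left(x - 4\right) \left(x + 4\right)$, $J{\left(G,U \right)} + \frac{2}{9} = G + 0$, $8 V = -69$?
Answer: $\frac{8619677}{4240} \approx 2032.9$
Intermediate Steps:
$V = - \frac{69}{8}$ ($V = \frac{1}{8} \left(-69\right) = - \frac{69}{8} \approx -8.625$)
$J{\left(G,U \right)} = - \frac{2}{9} + G$ ($J{\left(G,U \right)} = - \frac{2}{9} + \left(G + 0\right) = - \frac{2}{9} + G$)
$b{\left(x,h \right)} = 2 + \frac{\left(-4 + x\right) \left(4 + x\right)}{4}$ ($b{\left(x,h \right)} = 2 + \frac{\left(x - 4\right) \left(x + 4\right)}{4} = 2 + \frac{\left(-4 + x\right) \left(4 + x\right)}{4}$)
$n{\left(P,Z \right)} = \frac{- \frac{69}{8} + Z}{P + Z}$ ($n{\left(P,Z \right)} = \frac{Z - \frac{69}{8}}{P + Z} = \frac{- \frac{69}{8} + Z}{P + Z}$)
$j = 2032$ ($j = 2061 - 29 = 2032$)
$j + n{\left(-9,b{\left(J{\left(-4,0 \right)},-8 \right)} \right)} = 2032 + \frac{- \frac{69}{8} - \left(2 - \frac{\left(- \frac{2}{9} - 4\right)^{2}}{4}\right)}{-9 - \left(2 - \frac{\left(- \frac{2}{9} - 4\right)^{2}}{4}\right)} = 2032 + \frac{- \frac{69}{8} - \left(2 - \frac{\left(- \frac{38}{9}\right)^{2}}{4}\right)}{-9 - \left(2 - \frac{\left(- \frac{38}{9}\right)^{2}}{4}\right)} = 2032 + \frac{- \frac{69}{8} + \left(-2 + \frac{1}{4} \cdot \frac{1444}{81}\right)}{-9 + \left(-2 + \frac{1}{4} \cdot \frac{1444}{81}\right)} = 2032 + \frac{- \frac{69}{8} + \left(-2 + \frac{361}{81}\right)}{-9 + \left(-2 + \frac{361}{81}\right)} = 2032 + \frac{- \frac{69}{8} + \frac{199}{81}}{-9 + \frac{199}{81}} = 2032 + \frac{1}{- \frac{530}{81}} \left(- \frac{3997}{648}\right) = 2032 - - \frac{3997}{4240} = 2032 + \frac{3997}{4240} = \frac{8619677}{4240}$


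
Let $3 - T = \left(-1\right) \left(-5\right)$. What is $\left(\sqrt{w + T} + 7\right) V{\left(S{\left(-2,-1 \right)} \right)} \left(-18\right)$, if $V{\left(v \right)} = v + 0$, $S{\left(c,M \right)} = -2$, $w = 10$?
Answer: $252 + 72 \sqrt{2} \approx 353.82$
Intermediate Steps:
$T = -2$ ($T = 3 - \left(-1\right) \left(-5\right) = 3 - 5 = -2$)
$V{\left(v \right)} = v$
$\left(\sqrt{w + T} + 7\right) V{\left(S{\left(-2,-1 \right)} \right)} \left(-18\right) = \left(\sqrt{10 - 2} + 7\right) \left(-2\right) \left(-18\right) = \left(\sqrt{8} + 7\right) \left(-2\right) \left(-18\right) = \left(2 \sqrt{2} + 7\right) \left(-2\right) \left(-18\right) = \left(7 + 2 \sqrt{2}\right) \left(-2\right) \left(-18\right) = \left(-14 - 4 \sqrt{2}\right) \left(-18\right) = 252 + 72 \sqrt{2}$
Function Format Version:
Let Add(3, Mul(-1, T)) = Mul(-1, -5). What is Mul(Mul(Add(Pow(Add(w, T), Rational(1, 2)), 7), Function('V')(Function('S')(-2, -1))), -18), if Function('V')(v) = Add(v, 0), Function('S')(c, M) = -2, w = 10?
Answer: Add(252, Mul(72, Pow(2, Rational(1, 2)))) ≈ 353.82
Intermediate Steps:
T = -2 (T = Add(3, Mul(-1, Mul(-1, -5))) = Add(3, Mul(-1, 5)) = Add(3, -5) = -2)
Function('V')(v) = v
Mul(Mul(Add(Pow(Add(w, T), Rational(1, 2)), 7), Function('V')(Function('S')(-2, -1))), -18) = Mul(Mul(Add(Pow(Add(10, -2), Rational(1, 2)), 7), -2), -18) = Mul(Mul(Add(Pow(8, Rational(1, 2)), 7), -2), -18) = Mul(Mul(Add(Mul(2, Pow(2, Rational(1, 2))), 7), -2), -18) = Mul(Mul(Add(7, Mul(2, Pow(2, Rational(1, 2)))), -2), -18) = Mul(Add(-14, Mul(-4, Pow(2, Rational(1, 2)))), -18) = Add(252, Mul(72, Pow(2, Rational(1, 2))))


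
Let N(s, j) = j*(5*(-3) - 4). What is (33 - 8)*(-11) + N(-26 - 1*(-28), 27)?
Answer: -788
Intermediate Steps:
N(s, j) = -19*j (N(s, j) = j*(-15 - 4) = j*(-19) = -19*j)
(33 - 8)*(-11) + N(-26 - 1*(-28), 27) = (33 - 8)*(-11) - 19*27 = 25*(-11) - 513 = -275 - 513 = -788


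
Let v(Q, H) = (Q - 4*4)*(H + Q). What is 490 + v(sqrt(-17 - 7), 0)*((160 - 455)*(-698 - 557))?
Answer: -8884910 - 11847200*I*sqrt(6) ≈ -8.8849e+6 - 2.902e+7*I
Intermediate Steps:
v(Q, H) = (-16 + Q)*(H + Q) (v(Q, H) = (Q - 16)*(H + Q) = (-16 + Q)*(H + Q))
490 + v(sqrt(-17 - 7), 0)*((160 - 455)*(-698 - 557)) = 490 + ((sqrt(-17 - 7))**2 - 16*0 - 16*sqrt(-17 - 7) + 0*sqrt(-17 - 7))*((160 - 455)*(-698 - 557)) = 490 + ((sqrt(-24))**2 + 0 - 32*I*sqrt(6) + 0*sqrt(-24))*(-295*(-1255)) = 490 + ((2*I*sqrt(6))**2 + 0 - 32*I*sqrt(6) + 0*(2*I*sqrt(6)))*370225 = 490 + (-24 + 0 - 32*I*sqrt(6) + 0)*370225 = 490 + (-24 - 32*I*sqrt(6))*370225 = 490 + (-8885400 - 11847200*I*sqrt(6)) = -8884910 - 11847200*I*sqrt(6)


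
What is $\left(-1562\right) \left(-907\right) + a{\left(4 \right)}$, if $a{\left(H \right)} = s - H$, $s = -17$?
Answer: $1416713$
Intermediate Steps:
$a{\left(H \right)} = -17 - H$
$\left(-1562\right) \left(-907\right) + a{\left(4 \right)} = \left(-1562\right) \left(-907\right) - 21 = 1416734 - 21 = 1416713$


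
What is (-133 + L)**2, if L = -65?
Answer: 39204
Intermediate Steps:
(-133 + L)**2 = (-133 - 65)**2 = (-198)**2 = 39204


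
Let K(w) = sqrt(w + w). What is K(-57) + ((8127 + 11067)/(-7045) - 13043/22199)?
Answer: -517975541/156391955 + I*sqrt(114) ≈ -3.312 + 10.677*I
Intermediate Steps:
K(w) = sqrt(2)*sqrt(w) (K(w) = sqrt(2*w) = sqrt(2)*sqrt(w))
K(-57) + ((8127 + 11067)/(-7045) - 13043/22199) = sqrt(2)*sqrt(-57) + ((8127 + 11067)/(-7045) - 13043/22199) = sqrt(2)*(I*sqrt(57)) + (19194*(-1/7045) - 13043*1/22199) = I*sqrt(114) + (-19194/7045 - 13043/22199) = I*sqrt(114) - 517975541/156391955 = -517975541/156391955 + I*sqrt(114)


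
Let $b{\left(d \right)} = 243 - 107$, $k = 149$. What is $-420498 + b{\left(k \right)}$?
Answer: $-420362$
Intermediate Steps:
$b{\left(d \right)} = 136$
$-420498 + b{\left(k \right)} = -420498 + 136 = -420362$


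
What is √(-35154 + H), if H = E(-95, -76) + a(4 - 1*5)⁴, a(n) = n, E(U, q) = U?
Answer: 4*I*√2203 ≈ 187.74*I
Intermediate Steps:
H = -94 (H = -95 + (4 - 1*5)⁴ = -95 + (4 - 5)⁴ = -95 + (-1)⁴ = -95 + 1 = -94)
√(-35154 + H) = √(-35154 - 94) = √(-35248) = 4*I*√2203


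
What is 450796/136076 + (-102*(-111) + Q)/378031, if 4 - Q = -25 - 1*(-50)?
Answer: 42988164388/12860236589 ≈ 3.3427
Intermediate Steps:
Q = -21 (Q = 4 - (-25 - 1*(-50)) = 4 - (-25 + 50) = 4 - 1*25 = 4 - 25 = -21)
450796/136076 + (-102*(-111) + Q)/378031 = 450796/136076 + (-102*(-111) - 21)/378031 = 450796*(1/136076) + (11322 - 21)*(1/378031) = 112699/34019 + 11301*(1/378031) = 112699/34019 + 11301/378031 = 42988164388/12860236589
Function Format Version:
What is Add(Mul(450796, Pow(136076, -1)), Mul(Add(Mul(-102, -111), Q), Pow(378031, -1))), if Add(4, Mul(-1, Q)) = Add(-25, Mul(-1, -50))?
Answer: Rational(42988164388, 12860236589) ≈ 3.3427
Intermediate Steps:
Q = -21 (Q = Add(4, Mul(-1, Add(-25, Mul(-1, -50)))) = Add(4, Mul(-1, Add(-25, 50))) = Add(4, Mul(-1, 25)) = Add(4, -25) = -21)
Add(Mul(450796, Pow(136076, -1)), Mul(Add(Mul(-102, -111), Q), Pow(378031, -1))) = Add(Mul(450796, Pow(136076, -1)), Mul(Add(Mul(-102, -111), -21), Pow(378031, -1))) = Add(Mul(450796, Rational(1, 136076)), Mul(Add(11322, -21), Rational(1, 378031))) = Add(Rational(112699, 34019), Mul(11301, Rational(1, 378031))) = Add(Rational(112699, 34019), Rational(11301, 378031)) = Rational(42988164388, 12860236589)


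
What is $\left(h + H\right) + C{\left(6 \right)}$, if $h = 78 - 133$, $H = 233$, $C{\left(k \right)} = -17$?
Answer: $161$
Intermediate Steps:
$h = -55$ ($h = 78 - 133 = -55$)
$\left(h + H\right) + C{\left(6 \right)} = \left(-55 + 233\right) - 17 = 178 - 17 = 161$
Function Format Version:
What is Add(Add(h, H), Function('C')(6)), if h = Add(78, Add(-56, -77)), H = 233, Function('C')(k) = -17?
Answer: 161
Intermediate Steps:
h = -55 (h = Add(78, -133) = -55)
Add(Add(h, H), Function('C')(6)) = Add(Add(-55, 233), -17) = Add(178, -17) = 161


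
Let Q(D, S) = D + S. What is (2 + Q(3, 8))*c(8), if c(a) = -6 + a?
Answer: 26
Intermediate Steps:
(2 + Q(3, 8))*c(8) = (2 + (3 + 8))*(-6 + 8) = (2 + 11)*2 = 13*2 = 26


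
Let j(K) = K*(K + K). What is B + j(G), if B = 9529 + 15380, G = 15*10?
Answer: 69909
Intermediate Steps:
G = 150
j(K) = 2*K**2 (j(K) = K*(2*K) = 2*K**2)
B = 24909
B + j(G) = 24909 + 2*150**2 = 24909 + 2*22500 = 24909 + 45000 = 69909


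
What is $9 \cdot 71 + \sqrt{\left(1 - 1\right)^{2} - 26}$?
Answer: $639 + i \sqrt{26} \approx 639.0 + 5.099 i$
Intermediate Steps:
$9 \cdot 71 + \sqrt{\left(1 - 1\right)^{2} - 26} = 639 + \sqrt{0^{2} - 26} = 639 + \sqrt{0 - 26} = 639 + \sqrt{-26} = 639 + i \sqrt{26}$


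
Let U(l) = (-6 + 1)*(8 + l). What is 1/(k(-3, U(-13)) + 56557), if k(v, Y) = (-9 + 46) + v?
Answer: 1/56591 ≈ 1.7671e-5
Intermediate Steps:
U(l) = -40 - 5*l (U(l) = -5*(8 + l) = -40 - 5*l)
k(v, Y) = 37 + v
1/(k(-3, U(-13)) + 56557) = 1/((37 - 3) + 56557) = 1/(34 + 56557) = 1/56591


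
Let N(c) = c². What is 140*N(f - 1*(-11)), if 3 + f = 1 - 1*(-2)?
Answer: 16940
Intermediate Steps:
f = 0 (f = -3 + (1 - 1*(-2)) = -3 + (1 + 2) = -3 + 3 = 0)
140*N(f - 1*(-11)) = 140*(0 - 1*(-11))² = 140*(0 + 11)² = 140*11² = 140*121 = 16940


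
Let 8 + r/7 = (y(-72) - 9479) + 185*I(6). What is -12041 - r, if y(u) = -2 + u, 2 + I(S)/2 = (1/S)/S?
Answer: 1079893/18 ≈ 59994.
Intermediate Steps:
I(S) = -4 + 2/S² (I(S) = -4 + 2*((1/S)/S) = -4 + 2*(1/(S*S)) = -4 + 2/S²)
r = -1296631/18 (r = -56 + 7*(((-2 - 72) - 9479) + 185*(-4 + 2/6²)) = -56 + 7*((-74 - 9479) + 185*(-4 + 2*(1/36))) = -56 + 7*(-9553 + 185*(-4 + 1/18)) = -56 + 7*(-9553 + 185*(-71/18)) = -56 + 7*(-9553 - 13135/18) = -56 + 7*(-185089/18) = -56 - 1295623/18 = -1296631/18 ≈ -72035.)
-12041 - r = -12041 - 1*(-1296631/18) = -12041 + 1296631/18 = 1079893/18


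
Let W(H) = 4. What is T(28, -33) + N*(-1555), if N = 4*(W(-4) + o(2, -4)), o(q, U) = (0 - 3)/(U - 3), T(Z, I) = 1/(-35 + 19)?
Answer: -3085127/112 ≈ -27546.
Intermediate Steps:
T(Z, I) = -1/16 (T(Z, I) = 1/(-16) = -1/16)
o(q, U) = -3/(-3 + U)
N = 124/7 (N = 4*(4 - 3/(-3 - 4)) = 4*(4 - 3/(-7)) = 4*(4 - 3*(-⅐)) = 4*(4 + 3/7) = 4*(31/7) = 124/7 ≈ 17.714)
T(28, -33) + N*(-1555) = -1/16 + (124/7)*(-1555) = -1/16 - 192820/7 = -3085127/112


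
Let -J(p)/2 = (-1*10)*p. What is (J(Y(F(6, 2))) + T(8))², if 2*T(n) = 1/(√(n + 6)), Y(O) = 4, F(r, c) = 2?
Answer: (2240 + √14)²/784 ≈ 6421.4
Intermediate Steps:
T(n) = 1/(2*√(6 + n)) (T(n) = 1/(2*(√(n + 6))) = 1/(2*(√(6 + n))) = 1/(2*√(6 + n)))
J(p) = 20*p (J(p) = -2*(-1*10)*p = -(-20)*p = 20*p)
(J(Y(F(6, 2))) + T(8))² = (20*4 + 1/(2*√(6 + 8)))² = (80 + 1/(2*√14))² = (80 + (√14/14)/2)² = (80 + √14/28)²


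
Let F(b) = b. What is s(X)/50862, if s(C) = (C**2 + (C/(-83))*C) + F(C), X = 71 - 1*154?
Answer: 2241/16954 ≈ 0.13218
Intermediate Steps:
X = -83 (X = 71 - 154 = -83)
s(C) = C + 82*C**2/83 (s(C) = (C**2 + (C/(-83))*C) + C = (C**2 + (C*(-1/83))*C) + C = (C**2 + (-C/83)*C) + C = (C**2 - C**2/83) + C = 82*C**2/83 + C = C + 82*C**2/83)
s(X)/50862 = ((1/83)*(-83)*(83 + 82*(-83)))/50862 = ((1/83)*(-83)*(83 - 6806))*(1/50862) = ((1/83)*(-83)*(-6723))*(1/50862) = 6723*(1/50862) = 2241/16954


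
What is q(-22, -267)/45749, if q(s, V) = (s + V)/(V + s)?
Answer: 1/45749 ≈ 2.1858e-5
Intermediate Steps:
q(s, V) = 1 (q(s, V) = (V + s)/(V + s) = 1)
q(-22, -267)/45749 = 1/45749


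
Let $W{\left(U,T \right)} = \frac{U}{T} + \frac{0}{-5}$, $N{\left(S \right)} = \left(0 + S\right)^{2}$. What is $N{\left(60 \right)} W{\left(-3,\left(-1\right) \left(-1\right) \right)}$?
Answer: $-10800$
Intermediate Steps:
$N{\left(S \right)} = S^{2}$
$W{\left(U,T \right)} = \frac{U}{T}$ ($W{\left(U,T \right)} = \frac{U}{T} + 0 \left(- \frac{1}{5}\right) = \frac{U}{T} + 0 = \frac{U}{T}$)
$N{\left(60 \right)} W{\left(-3,\left(-1\right) \left(-1\right) \right)} = 60^{2} \left(- \frac{3}{\left(-1\right) \left(-1\right)}\right) = 3600 \left(- \frac{3}{1}\right) = 3600 \left(\left(-3\right) 1\right) = 3600 \left(-3\right) = -10800$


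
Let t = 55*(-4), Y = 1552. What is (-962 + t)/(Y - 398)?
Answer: -591/577 ≈ -1.0243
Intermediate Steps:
t = -220
(-962 + t)/(Y - 398) = (-962 - 220)/(1552 - 398) = -1182/1154 = -1182*1/1154 = -591/577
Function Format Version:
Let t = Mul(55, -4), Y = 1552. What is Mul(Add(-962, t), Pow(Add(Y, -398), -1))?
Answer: Rational(-591, 577) ≈ -1.0243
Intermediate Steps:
t = -220
Mul(Add(-962, t), Pow(Add(Y, -398), -1)) = Mul(Add(-962, -220), Pow(Add(1552, -398), -1)) = Mul(-1182, Pow(1154, -1)) = Mul(-1182, Rational(1, 1154)) = Rational(-591, 577)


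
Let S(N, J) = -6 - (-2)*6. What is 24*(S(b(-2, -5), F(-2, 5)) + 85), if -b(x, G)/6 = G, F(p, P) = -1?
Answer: 2184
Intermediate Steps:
b(x, G) = -6*G
S(N, J) = 6 (S(N, J) = -6 - 1*(-12) = -6 + 12 = 6)
24*(S(b(-2, -5), F(-2, 5)) + 85) = 24*(6 + 85) = 24*91 = 2184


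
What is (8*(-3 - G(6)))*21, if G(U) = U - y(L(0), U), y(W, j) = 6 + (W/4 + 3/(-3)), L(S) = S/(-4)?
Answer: -672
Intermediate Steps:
L(S) = -S/4 (L(S) = S*(-¼) = -S/4)
y(W, j) = 5 + W/4 (y(W, j) = 6 + (W*(¼) + 3*(-⅓)) = 6 + (W/4 - 1) = 6 + (-1 + W/4) = 5 + W/4)
G(U) = -5 + U (G(U) = U - (5 + (-¼*0)/4) = U - (5 + (¼)*0) = U - (5 + 0) = U - 1*5 = U - 5 = -5 + U)
(8*(-3 - G(6)))*21 = (8*(-3 - (-5 + 6)))*21 = (8*(-3 - 1*1))*21 = (8*(-3 - 1))*21 = (8*(-4))*21 = -32*21 = -672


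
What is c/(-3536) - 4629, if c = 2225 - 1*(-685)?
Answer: -8185527/1768 ≈ -4629.8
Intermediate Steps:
c = 2910 (c = 2225 + 685 = 2910)
c/(-3536) - 4629 = 2910/(-3536) - 4629 = 2910*(-1/3536) - 4629 = -1455/1768 - 4629 = -8185527/1768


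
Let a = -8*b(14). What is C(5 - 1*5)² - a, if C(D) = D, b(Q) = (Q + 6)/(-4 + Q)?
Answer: 16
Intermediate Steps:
b(Q) = (6 + Q)/(-4 + Q)
a = -16 (a = -8*(6 + 14)/(-4 + 14) = -8*20/10 = -4*20/5 = -8*2 = -16)
C(5 - 1*5)² - a = (5 - 1*5)² - 1*(-16) = (5 - 5)² + 16 = 0² + 16 = 0 + 16 = 16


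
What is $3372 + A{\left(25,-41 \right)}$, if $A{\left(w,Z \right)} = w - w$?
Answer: $3372$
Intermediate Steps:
$A{\left(w,Z \right)} = 0$
$3372 + A{\left(25,-41 \right)} = 3372 + 0 = 3372$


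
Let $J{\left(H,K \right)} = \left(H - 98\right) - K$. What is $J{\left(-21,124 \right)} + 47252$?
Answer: $47009$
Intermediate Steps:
$J{\left(H,K \right)} = -98 + H - K$ ($J{\left(H,K \right)} = \left(-98 + H\right) - K = -98 + H - K$)
$J{\left(-21,124 \right)} + 47252 = \left(-98 - 21 - 124\right) + 47252 = -243 + 47252 = 47009$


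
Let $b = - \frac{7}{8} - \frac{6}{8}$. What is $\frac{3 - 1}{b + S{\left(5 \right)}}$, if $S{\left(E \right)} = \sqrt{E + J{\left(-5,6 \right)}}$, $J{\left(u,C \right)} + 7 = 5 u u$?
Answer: $\frac{208}{7703} + \frac{128 \sqrt{123}}{7703} \approx 0.21129$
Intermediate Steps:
$J{\left(u,C \right)} = -7 + 5 u^{2}$ ($J{\left(u,C \right)} = -7 + 5 u u = -7 + 5 u^{2}$)
$S{\left(E \right)} = \sqrt{118 + E}$ ($S{\left(E \right)} = \sqrt{E - \left(7 - 5 \left(-5\right)^{2}\right)} = \sqrt{E + \left(-7 + 5 \cdot 25\right)} = \sqrt{E + \left(-7 + 125\right)} = \sqrt{E + 118} = \sqrt{118 + E}$)
$b = - \frac{13}{8}$ ($b = \left(-7\right) \frac{1}{8} - \frac{3}{4} = - \frac{7}{8} - \frac{3}{4} = - \frac{13}{8} \approx -1.625$)
$\frac{3 - 1}{b + S{\left(5 \right)}} = \frac{3 - 1}{- \frac{13}{8} + \sqrt{118 + 5}} = \frac{2}{- \frac{13}{8} + \sqrt{123}}$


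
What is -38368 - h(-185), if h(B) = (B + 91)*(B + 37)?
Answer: -52280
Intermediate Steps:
h(B) = (37 + B)*(91 + B) (h(B) = (91 + B)*(37 + B) = (37 + B)*(91 + B))
-38368 - h(-185) = -38368 - (3367 + (-185)² + 128*(-185)) = -38368 - (3367 + 34225 - 23680) = -38368 - 1*13912 = -38368 - 13912 = -52280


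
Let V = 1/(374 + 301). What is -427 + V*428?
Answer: -287797/675 ≈ -426.37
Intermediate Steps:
V = 1/675 ≈ 0.0014815
-427 + V*428 = -427 + (1/675)*428 = -427 + 428/675 = -287797/675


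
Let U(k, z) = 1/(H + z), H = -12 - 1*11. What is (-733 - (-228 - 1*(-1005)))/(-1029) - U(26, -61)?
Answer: 6089/4116 ≈ 1.4793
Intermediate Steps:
H = -23 (H = -12 - 11 = -23)
U(k, z) = 1/(-23 + z)
(-733 - (-228 - 1*(-1005)))/(-1029) - U(26, -61) = (-733 - (-228 - 1*(-1005)))/(-1029) - 1/(-23 - 61) = (-733 - (-228 + 1005))*(-1/1029) - 1/(-84) = (-733 - 1*777)*(-1/1029) - 1*(-1/84) = (-733 - 777)*(-1/1029) + 1/84 = -1510*(-1/1029) + 1/84 = 1510/1029 + 1/84 = 6089/4116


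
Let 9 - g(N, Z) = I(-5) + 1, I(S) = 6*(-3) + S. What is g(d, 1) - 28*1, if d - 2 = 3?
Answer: 3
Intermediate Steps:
d = 5 (d = 2 + 3 = 5)
I(S) = -18 + S
g(N, Z) = 31 (g(N, Z) = 9 - ((-18 - 5) + 1) = 9 - (-23 + 1) = 9 - 1*(-22) = 9 + 22 = 31)
g(d, 1) - 28*1 = 31 - 28*1 = 31 - 28 = 3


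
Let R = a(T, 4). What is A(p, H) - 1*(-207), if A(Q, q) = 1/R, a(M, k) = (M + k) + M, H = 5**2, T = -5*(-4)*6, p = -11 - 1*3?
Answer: 50509/244 ≈ 207.00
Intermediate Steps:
p = -14 (p = -11 - 3 = -14)
T = 120 (T = 20*6 = 120)
H = 25
a(M, k) = k + 2*M
R = 244 (R = 4 + 2*120 = 4 + 240 = 244)
A(Q, q) = 1/244
A(p, H) - 1*(-207) = 1/244 - 1*(-207) = 1/244 + 207 = 50509/244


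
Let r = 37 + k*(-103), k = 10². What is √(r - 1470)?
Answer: I*√11733 ≈ 108.32*I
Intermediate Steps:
k = 100
r = -10263 (r = 37 + 100*(-103) = 37 - 10300 = -10263)
√(r - 1470) = √(-10263 - 1470) = √(-11733) = I*√11733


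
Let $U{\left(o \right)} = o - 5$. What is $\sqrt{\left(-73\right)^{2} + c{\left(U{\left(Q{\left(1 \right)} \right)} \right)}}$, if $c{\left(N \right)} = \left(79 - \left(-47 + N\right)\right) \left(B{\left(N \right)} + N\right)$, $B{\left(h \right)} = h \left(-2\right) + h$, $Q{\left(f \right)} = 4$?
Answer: $73$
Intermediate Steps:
$B{\left(h \right)} = - h$ ($B{\left(h \right)} = - 2 h + h = - h$)
$U{\left(o \right)} = -5 + o$
$c{\left(N \right)} = 0$ ($c{\left(N \right)} = \left(79 - \left(-47 + N\right)\right) \left(- N + N\right) = \left(126 - N\right) 0 = 0$)
$\sqrt{\left(-73\right)^{2} + c{\left(U{\left(Q{\left(1 \right)} \right)} \right)}} = \sqrt{\left(-73\right)^{2} + 0} = \sqrt{5329 + 0} = \sqrt{5329} = 73$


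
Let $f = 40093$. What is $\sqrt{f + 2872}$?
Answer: $\sqrt{42965} \approx 207.28$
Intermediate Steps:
$\sqrt{f + 2872} = \sqrt{40093 + 2872} = \sqrt{42965}$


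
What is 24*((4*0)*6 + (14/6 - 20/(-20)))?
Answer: 80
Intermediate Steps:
24*((4*0)*6 + (14/6 - 20/(-20))) = 24*(0*6 + (14*(⅙) - 20*(-1/20))) = 24*(0 + (7/3 + 1)) = 24*(0 + 10/3) = 24*(10/3) = 80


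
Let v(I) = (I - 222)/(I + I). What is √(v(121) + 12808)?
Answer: √6198870/22 ≈ 113.17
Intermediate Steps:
v(I) = (-222 + I)/(2*I) (v(I) = (-222 + I)/((2*I)) = (-222 + I)*(1/(2*I)) = (-222 + I)/(2*I))
√(v(121) + 12808) = √((½)*(-222 + 121)/121 + 12808) = √((½)*(1/121)*(-101) + 12808) = √(-101/242 + 12808) = √(3099435/242) = √6198870/22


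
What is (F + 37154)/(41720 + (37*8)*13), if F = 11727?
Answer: 48881/45568 ≈ 1.0727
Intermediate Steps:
(F + 37154)/(41720 + (37*8)*13) = (11727 + 37154)/(41720 + (37*8)*13) = 48881/(41720 + 296*13) = 48881/(41720 + 3848) = 48881/45568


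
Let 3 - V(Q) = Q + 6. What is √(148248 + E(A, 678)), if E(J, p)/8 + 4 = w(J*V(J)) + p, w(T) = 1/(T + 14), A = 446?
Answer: 3*√10695066472330/25030 ≈ 391.97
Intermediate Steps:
V(Q) = -3 - Q (V(Q) = 3 - (Q + 6) = 3 - (6 + Q) = 3 + (-6 - Q) = -3 - Q)
w(T) = 1/(14 + T)
E(J, p) = -32 + 8*p + 8/(14 + J*(-3 - J)) (E(J, p) = -32 + 8*(1/(14 + J*(-3 - J)) + p) = -32 + 8*(p + 1/(14 + J*(-3 - J))) = -32 + (8*p + 8/(14 + J*(-3 - J))) = -32 + 8*p + 8/(14 + J*(-3 - J)))
√(148248 + E(A, 678)) = √(148248 + 8*(-1 + (-14 + 446*(3 + 446))*(-4 + 678))/(-14 + 446*(3 + 446))) = √(148248 + 8*(-1 + (-14 + 446*449)*674)/(-14 + 446*449)) = √(148248 + 8*(-1 + (-14 + 200254)*674)/(-14 + 200254)) = √(148248 + 8*(-1 + 200240*674)/200240) = √(148248 + 8*(1/200240)*(-1 + 134961760)) = √(148248 + 8*(1/200240)*134961759) = √(148248 + 134961759/25030) = √(3845609199/25030) = 3*√10695066472330/25030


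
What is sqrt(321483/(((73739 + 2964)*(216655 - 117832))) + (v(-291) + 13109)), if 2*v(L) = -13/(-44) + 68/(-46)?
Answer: sqrt(5853808551220223046009118)/21132178556 ≈ 114.49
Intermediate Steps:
v(L) = -1197/2024 (v(L) = (-13/(-44) + 68/(-46))/2 = (-13*(-1/44) + 68*(-1/46))/2 = (13/44 - 34/23)/2 = (1/2)*(-1197/1012) = -1197/2024)
sqrt(321483/(((73739 + 2964)*(216655 - 117832))) + (v(-291) + 13109)) = sqrt(321483/(((73739 + 2964)*(216655 - 117832))) + (-1197/2024 + 13109)) = sqrt(321483/((76703*98823)) + 26531419/2024) = sqrt(321483/7580020569 + 26531419/2024) = sqrt(321483*(1/7580020569) + 26531419/2024) = sqrt(107161/2526673523 + 26531419/2024) = sqrt(554018463899281/42264357112) = sqrt(5853808551220223046009118)/21132178556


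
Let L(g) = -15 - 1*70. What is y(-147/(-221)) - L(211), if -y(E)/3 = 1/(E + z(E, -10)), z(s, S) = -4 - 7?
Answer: 194803/2284 ≈ 85.290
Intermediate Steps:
z(s, S) = -11
L(g) = -85 (L(g) = -15 - 70 = -85)
y(E) = -3/(-11 + E) (y(E) = -3/(E - 11) = -3/(-11 + E))
y(-147/(-221)) - L(211) = -3/(-11 - 147/(-221)) - 1*(-85) = -3/(-11 - 147*(-1/221)) + 85 = -3/(-11 + 147/221) + 85 = -3/(-2284/221) + 85 = -3*(-221/2284) + 85 = 663/2284 + 85 = 194803/2284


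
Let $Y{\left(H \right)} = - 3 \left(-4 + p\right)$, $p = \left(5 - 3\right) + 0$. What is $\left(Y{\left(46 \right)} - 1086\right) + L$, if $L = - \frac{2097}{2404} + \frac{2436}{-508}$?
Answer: $- \frac{331462995}{305308} \approx -1085.7$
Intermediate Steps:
$p = 2$ ($p = 2 + 0 = 2$)
$Y{\left(H \right)} = 6$ ($Y{\left(H \right)} = - 3 \left(-4 + 2\right) = \left(-3\right) \left(-2\right) = 6$)
$L = - \frac{1730355}{305308}$ ($L = \left(-2097\right) \frac{1}{2404} + 2436 \left(- \frac{1}{508}\right) = - \frac{2097}{2404} - \frac{609}{127} = - \frac{1730355}{305308} \approx -5.6676$)
$\left(Y{\left(46 \right)} - 1086\right) + L = \left(6 - 1086\right) - \frac{1730355}{305308} = -1080 - \frac{1730355}{305308} = - \frac{331462995}{305308}$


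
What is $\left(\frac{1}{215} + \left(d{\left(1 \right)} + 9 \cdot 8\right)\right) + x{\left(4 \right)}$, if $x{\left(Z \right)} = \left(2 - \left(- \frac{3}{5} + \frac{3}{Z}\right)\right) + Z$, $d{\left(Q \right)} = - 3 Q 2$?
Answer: $\frac{12359}{172} \approx 71.855$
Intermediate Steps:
$d{\left(Q \right)} = - 6 Q$
$x{\left(Z \right)} = \frac{13}{5} + Z - \frac{3}{Z}$ ($x{\left(Z \right)} = \left(2 - \left(- \frac{3}{5} + \frac{3}{Z}\right)\right) + Z = \left(2 + \left(- \frac{3}{Z} + \frac{3}{5}\right)\right) + Z = \left(2 + \left(\frac{3}{5} - \frac{3}{Z}\right)\right) + Z = \left(\frac{13}{5} - \frac{3}{Z}\right) + Z = \frac{13}{5} + Z - \frac{3}{Z}$)
$\left(\frac{1}{215} + \left(d{\left(1 \right)} + 9 \cdot 8\right)\right) + x{\left(4 \right)} = \left(\frac{1}{215} + \left(\left(-6\right) 1 + 9 \cdot 8\right)\right) + \left(\frac{13}{5} + 4 - \frac{3}{4}\right) = \left(\frac{1}{215} + \left(-6 + 72\right)\right) + \left(\frac{13}{5} + 4 - \frac{3}{4}\right) = \left(\frac{1}{215} + 66\right) + \left(\frac{13}{5} + 4 - \frac{3}{4}\right) = \frac{14191}{215} + \frac{117}{20} = \frac{12359}{172}$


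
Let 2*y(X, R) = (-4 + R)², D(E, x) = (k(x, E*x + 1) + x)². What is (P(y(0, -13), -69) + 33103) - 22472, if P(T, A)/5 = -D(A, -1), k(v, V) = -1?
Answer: 10611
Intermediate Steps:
D(E, x) = (-1 + x)²
y(X, R) = (-4 + R)²/2
P(T, A) = -20 (P(T, A) = 5*(-(-1 - 1)²) = 5*(-1*(-2)²) = 5*(-1*4) = 5*(-4) = -20)
(P(y(0, -13), -69) + 33103) - 22472 = (-20 + 33103) - 22472 = 33083 - 22472 = 10611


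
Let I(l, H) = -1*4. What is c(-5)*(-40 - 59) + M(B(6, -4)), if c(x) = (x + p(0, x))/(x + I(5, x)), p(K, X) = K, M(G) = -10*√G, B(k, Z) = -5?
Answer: -55 - 10*I*√5 ≈ -55.0 - 22.361*I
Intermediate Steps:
I(l, H) = -4
c(x) = x/(-4 + x) (c(x) = (x + 0)/(x - 4) = x/(-4 + x))
c(-5)*(-40 - 59) + M(B(6, -4)) = (-5/(-4 - 5))*(-40 - 59) - 10*I*√5 = -5/(-9)*(-99) - 10*I*√5 = -5*(-⅑)*(-99) - 10*I*√5 = (5/9)*(-99) - 10*I*√5 = -55 - 10*I*√5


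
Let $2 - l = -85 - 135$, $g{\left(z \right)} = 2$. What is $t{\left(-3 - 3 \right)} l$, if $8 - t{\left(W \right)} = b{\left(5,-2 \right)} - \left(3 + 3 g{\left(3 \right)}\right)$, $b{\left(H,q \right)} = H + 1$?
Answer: $2442$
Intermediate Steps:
$b{\left(H,q \right)} = 1 + H$
$l = 222$ ($l = 2 - \left(-85 - 135\right) = 2 - -220 = 2 + 220 = 222$)
$t{\left(W \right)} = 11$ ($t{\left(W \right)} = 8 - \left(\left(1 + 5\right) - 9\right) = 8 - \left(6 - 9\right) = 8 - -3 = 8 + 3 = 11$)
$t{\left(-3 - 3 \right)} l = 11 \cdot 222 = 2442$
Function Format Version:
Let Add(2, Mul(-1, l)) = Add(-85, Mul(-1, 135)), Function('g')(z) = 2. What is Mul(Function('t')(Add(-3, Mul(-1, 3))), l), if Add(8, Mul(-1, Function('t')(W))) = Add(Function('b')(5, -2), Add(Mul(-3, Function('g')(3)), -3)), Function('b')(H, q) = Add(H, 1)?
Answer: 2442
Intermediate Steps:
Function('b')(H, q) = Add(1, H)
l = 222 (l = Add(2, Mul(-1, Add(-85, Mul(-1, 135)))) = Add(2, Mul(-1, Add(-85, -135))) = Add(2, Mul(-1, -220)) = Add(2, 220) = 222)
Function('t')(W) = 11 (Function('t')(W) = Add(8, Mul(-1, Add(Add(1, 5), Add(Mul(-3, 2), -3)))) = Add(8, Mul(-1, Add(6, Add(-6, -3)))) = Add(8, Mul(-1, Add(6, -9))) = Add(8, Mul(-1, -3)) = Add(8, 3) = 11)
Mul(Function('t')(Add(-3, Mul(-1, 3))), l) = Mul(11, 222) = 2442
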